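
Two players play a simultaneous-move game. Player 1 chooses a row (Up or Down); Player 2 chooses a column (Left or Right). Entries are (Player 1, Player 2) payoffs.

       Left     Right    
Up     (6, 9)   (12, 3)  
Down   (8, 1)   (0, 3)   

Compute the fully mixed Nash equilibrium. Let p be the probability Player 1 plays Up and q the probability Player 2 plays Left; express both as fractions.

p = 1/4, q = 6/7

Each player's mixing probability is pinned down by making the *other* player indifferent.
Player 2 indifferent between Left and Right: p·9 + (1−p)·1 = p·3 + (1−p)·3 ⟹ 1 + 8p = 3 + 0p ⟹ p = 1/4.
Player 1 indifferent between Up and Down: q·6 + (1−q)·12 = q·8 + (1−q)·0 ⟹ 12 + (-6)q = 0 + 8q ⟹ q = 6/7.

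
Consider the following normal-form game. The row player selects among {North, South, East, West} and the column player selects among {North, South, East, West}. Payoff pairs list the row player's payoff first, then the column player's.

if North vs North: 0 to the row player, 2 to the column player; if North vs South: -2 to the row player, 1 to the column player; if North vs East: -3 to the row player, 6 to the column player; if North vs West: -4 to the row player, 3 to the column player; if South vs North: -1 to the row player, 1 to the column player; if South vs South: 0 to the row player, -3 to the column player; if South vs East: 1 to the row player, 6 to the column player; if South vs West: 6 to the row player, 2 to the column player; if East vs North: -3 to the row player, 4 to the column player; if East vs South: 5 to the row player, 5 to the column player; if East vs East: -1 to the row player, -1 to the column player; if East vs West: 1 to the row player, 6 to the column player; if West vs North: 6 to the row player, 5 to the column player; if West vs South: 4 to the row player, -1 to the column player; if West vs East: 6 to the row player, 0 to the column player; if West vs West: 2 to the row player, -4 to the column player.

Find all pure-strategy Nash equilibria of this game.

(West, North)

Check mutual best responses: a cell is a NE iff neither player can gain by unilaterally deviating.
The row player's best responses — vs North: West (payoff 6); vs South: East (payoff 5); vs East: West (payoff 6); vs West: South (payoff 6).
The column player's best responses — vs North: East (payoff 6); vs South: East (payoff 6); vs East: West (payoff 6); vs West: North (payoff 5).
The only mutual best response is (West, North); neither player gains by switching there.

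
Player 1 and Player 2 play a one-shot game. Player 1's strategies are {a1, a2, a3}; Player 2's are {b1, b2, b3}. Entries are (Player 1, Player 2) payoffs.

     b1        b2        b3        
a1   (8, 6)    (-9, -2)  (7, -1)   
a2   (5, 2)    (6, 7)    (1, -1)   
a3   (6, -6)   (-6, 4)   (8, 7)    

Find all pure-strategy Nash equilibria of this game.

Find each player's best response to every opponent strategy; NE are the intersections.
Player 1's best responses — vs b1: a1 (payoff 8); vs b2: a2 (payoff 6); vs b3: a3 (payoff 8).
Player 2's best responses — vs a1: b1 (payoff 6); vs a2: b2 (payoff 7); vs a3: b3 (payoff 7).
Mutual best responses occur at (a1, b1), (a2, b2), and (a3, b3); at each, neither player gains by switching.

(a1, b1), (a2, b2), and (a3, b3)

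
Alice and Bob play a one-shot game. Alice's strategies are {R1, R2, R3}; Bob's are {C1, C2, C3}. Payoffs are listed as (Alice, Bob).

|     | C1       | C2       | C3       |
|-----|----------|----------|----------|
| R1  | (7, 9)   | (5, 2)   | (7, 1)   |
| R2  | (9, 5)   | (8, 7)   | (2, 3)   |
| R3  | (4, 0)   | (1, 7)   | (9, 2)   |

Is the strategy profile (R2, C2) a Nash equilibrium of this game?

Holding Bob at C2: Alice gets 8 from R2, versus 5 from R1, 1 from R3. No profitable deviation for Alice.
Holding Alice at R2: Bob gets 7 from C2, versus 5 from C1, 3 from C3. No profitable deviation for Bob either.

Yes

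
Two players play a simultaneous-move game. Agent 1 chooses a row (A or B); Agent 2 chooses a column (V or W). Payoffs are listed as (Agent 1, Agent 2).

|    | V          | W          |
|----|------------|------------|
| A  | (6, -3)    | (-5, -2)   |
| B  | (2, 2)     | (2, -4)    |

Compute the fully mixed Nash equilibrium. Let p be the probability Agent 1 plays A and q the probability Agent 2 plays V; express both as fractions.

p = 6/7, q = 7/11

Each player's mixing probability is pinned down by making the *other* player indifferent.
Agent 2 indifferent between V and W: p·(-3) + (1−p)·2 = p·(-2) + (1−p)·(-4) ⟹ 2 + (-5)p = (-4) + 2p ⟹ p = 6/7.
Agent 1 indifferent between A and B: q·6 + (1−q)·(-5) = q·2 + (1−q)·2 ⟹ (-5) + 11q = 2 + 0q ⟹ q = 7/11.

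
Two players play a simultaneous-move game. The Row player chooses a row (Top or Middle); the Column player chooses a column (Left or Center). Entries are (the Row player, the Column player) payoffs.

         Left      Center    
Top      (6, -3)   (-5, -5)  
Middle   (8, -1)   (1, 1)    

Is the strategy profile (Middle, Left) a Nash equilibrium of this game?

No

Holding the Column player at Left: the Row player gets 8 from Middle, versus 6 from Top. No profitable deviation for the Row player.
Holding the Row player at Middle: the Column player gets -1 from Left but could get 1 by switching to Center. The Column player has a profitable deviation.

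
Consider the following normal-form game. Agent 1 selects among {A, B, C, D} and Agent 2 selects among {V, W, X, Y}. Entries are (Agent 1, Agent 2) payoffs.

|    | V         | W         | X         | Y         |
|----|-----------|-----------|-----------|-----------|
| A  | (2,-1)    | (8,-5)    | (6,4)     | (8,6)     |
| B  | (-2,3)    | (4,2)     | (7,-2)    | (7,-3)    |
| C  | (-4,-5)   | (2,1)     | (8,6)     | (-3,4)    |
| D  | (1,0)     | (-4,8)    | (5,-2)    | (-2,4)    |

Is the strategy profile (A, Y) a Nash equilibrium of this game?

Yes

Holding Agent 2 at Y: Agent 1 gets 8 from A, versus 7 from B, -3 from C, -2 from D. No profitable deviation for Agent 1.
Holding Agent 1 at A: Agent 2 gets 6 from Y, versus -1 from V, -5 from W, 4 from X. No profitable deviation for Agent 2 either.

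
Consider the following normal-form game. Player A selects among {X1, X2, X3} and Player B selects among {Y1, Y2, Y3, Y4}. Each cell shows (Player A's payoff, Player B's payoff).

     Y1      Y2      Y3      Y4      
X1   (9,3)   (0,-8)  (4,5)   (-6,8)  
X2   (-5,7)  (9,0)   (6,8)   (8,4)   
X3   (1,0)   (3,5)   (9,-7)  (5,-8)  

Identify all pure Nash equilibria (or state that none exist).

Check mutual best responses: a cell is a NE iff neither player can gain by unilaterally deviating.
Player A's best responses — vs Y1: X1 (payoff 9); vs Y2: X2 (payoff 9); vs Y3: X3 (payoff 9); vs Y4: X2 (payoff 8).
Player B's best responses — vs X1: Y4 (payoff 8); vs X2: Y3 (payoff 8); vs X3: Y2 (payoff 5).
No cell has both players best-responding. For instance, Player A's best reply to Y4 is X2, but against X2 Player B prefers Y3 over Y4.

No pure-strategy Nash equilibrium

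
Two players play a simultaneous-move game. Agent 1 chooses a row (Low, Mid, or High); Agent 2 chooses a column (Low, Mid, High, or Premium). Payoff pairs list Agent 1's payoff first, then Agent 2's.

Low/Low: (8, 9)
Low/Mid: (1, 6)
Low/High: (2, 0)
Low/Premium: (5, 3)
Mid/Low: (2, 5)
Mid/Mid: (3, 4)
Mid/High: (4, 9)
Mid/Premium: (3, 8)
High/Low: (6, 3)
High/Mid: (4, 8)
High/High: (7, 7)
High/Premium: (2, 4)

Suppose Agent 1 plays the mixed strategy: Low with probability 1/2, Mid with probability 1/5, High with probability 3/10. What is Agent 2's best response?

Agent 2's best reply maximizes expected payoff against the mix.
Low: (1/2)·9 + (1/5)·5 + (3/10)·3 = 32/5
Mid: (1/2)·6 + (1/5)·4 + (3/10)·8 = 31/5
High: (1/2)·0 + (1/5)·9 + (3/10)·7 = 39/10
Premium: (1/2)·3 + (1/5)·8 + (3/10)·4 = 43/10
Highest expected payoff is 32/5, from Low.

Low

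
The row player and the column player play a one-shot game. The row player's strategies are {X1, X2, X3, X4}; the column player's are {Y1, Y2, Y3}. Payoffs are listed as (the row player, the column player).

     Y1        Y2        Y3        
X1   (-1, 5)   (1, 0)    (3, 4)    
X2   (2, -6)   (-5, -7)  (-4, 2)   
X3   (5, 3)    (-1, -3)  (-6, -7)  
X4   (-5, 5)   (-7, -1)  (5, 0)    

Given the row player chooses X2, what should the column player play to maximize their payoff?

With the row player fixed at X2, the column player's payoffs are: Y1 → -6, Y2 → -7, Y3 → 2.
The maximum is 2, achieved by Y3.

Y3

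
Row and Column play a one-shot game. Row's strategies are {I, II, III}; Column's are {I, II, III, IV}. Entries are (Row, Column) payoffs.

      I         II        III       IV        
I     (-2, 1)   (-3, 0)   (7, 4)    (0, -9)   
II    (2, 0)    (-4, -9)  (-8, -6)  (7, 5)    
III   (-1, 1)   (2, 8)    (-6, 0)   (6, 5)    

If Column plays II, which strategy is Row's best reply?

With Column fixed at II, Row's payoffs are: I → -3, II → -4, III → 2.
The maximum is 2, achieved by III.

III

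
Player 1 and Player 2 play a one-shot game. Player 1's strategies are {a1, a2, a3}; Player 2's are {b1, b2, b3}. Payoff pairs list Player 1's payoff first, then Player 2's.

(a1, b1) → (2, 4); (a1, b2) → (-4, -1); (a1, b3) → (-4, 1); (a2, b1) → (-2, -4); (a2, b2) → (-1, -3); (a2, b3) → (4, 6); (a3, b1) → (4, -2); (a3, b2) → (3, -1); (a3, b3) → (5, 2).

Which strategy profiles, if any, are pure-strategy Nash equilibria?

Find each player's best response to every opponent strategy; NE are the intersections.
Player 1's best responses — vs b1: a3 (payoff 4); vs b2: a3 (payoff 3); vs b3: a3 (payoff 5).
Player 2's best responses — vs a1: b1 (payoff 4); vs a2: b3 (payoff 6); vs a3: b3 (payoff 2).
The only mutual best response is (a3, b3); neither player gains by switching there.

(a3, b3)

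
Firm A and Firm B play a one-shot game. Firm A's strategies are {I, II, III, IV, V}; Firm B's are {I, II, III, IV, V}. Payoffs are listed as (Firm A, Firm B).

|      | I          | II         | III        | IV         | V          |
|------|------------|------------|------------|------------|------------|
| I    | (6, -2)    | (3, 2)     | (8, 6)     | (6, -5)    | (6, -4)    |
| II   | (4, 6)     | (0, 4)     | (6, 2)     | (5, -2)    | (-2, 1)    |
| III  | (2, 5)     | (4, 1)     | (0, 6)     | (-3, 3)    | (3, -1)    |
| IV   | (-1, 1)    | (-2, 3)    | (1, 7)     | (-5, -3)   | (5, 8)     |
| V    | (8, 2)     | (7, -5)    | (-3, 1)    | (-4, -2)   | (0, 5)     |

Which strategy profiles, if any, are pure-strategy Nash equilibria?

(I, III)

Check mutual best responses: a cell is a NE iff neither player can gain by unilaterally deviating.
Firm A's best responses — vs I: V (payoff 8); vs II: V (payoff 7); vs III: I (payoff 8); vs IV: I (payoff 6); vs V: I (payoff 6).
Firm B's best responses — vs I: III (payoff 6); vs II: I (payoff 6); vs III: III (payoff 6); vs IV: V (payoff 8); vs V: V (payoff 5).
The only mutual best response is (I, III); neither player gains by switching there.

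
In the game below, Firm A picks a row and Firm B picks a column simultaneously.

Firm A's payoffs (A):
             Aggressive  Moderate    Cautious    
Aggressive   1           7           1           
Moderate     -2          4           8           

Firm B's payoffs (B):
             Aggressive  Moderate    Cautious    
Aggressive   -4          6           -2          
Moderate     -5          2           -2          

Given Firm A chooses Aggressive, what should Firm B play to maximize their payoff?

Moderate

With Firm A fixed at Aggressive, Firm B's payoffs are: Aggressive → -4, Moderate → 6, Cautious → -2.
The maximum is 6, achieved by Moderate.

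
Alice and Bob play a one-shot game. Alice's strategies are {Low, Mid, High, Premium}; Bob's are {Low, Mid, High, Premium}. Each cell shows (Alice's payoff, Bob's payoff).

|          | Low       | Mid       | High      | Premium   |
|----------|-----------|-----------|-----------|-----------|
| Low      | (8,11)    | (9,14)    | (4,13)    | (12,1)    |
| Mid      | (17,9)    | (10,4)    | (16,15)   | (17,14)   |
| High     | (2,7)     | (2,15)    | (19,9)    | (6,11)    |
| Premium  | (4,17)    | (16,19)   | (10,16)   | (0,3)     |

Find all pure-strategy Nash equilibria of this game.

Check mutual best responses: a cell is a NE iff neither player can gain by unilaterally deviating.
Alice's best responses — vs Low: Mid (payoff 17); vs Mid: Premium (payoff 16); vs High: High (payoff 19); vs Premium: Mid (payoff 17).
Bob's best responses — vs Low: Mid (payoff 14); vs Mid: High (payoff 15); vs High: Mid (payoff 15); vs Premium: Mid (payoff 19).
The only mutual best response is (Premium, Mid); neither player gains by switching there.

(Premium, Mid)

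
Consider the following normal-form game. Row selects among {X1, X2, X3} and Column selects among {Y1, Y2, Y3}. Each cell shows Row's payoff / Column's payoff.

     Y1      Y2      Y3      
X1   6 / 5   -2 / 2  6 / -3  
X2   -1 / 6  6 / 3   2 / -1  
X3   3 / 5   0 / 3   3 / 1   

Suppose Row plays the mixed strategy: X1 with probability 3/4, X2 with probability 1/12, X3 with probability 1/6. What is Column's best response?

Y1

Column's best reply maximizes expected payoff against the mix.
Y1: (3/4)·5 + (1/12)·6 + (1/6)·5 = 61/12
Y2: (3/4)·2 + (1/12)·3 + (1/6)·3 = 9/4
Y3: (3/4)·(-3) + (1/12)·(-1) + (1/6)·1 = -13/6
Highest expected payoff is 61/12, from Y1.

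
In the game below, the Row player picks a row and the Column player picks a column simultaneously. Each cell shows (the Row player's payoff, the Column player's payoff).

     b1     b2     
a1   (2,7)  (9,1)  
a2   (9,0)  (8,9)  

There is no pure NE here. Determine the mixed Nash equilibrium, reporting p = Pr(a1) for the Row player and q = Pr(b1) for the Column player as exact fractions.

p = 3/5, q = 1/8

Each player's mixing probability is pinned down by making the *other* player indifferent.
The Column player indifferent between b1 and b2: p·7 + (1−p)·0 = p·1 + (1−p)·9 ⟹ 0 + 7p = 9 + (-8)p ⟹ p = 3/5.
The Row player indifferent between a1 and a2: q·2 + (1−q)·9 = q·9 + (1−q)·8 ⟹ 9 + (-7)q = 8 + 1q ⟹ q = 1/8.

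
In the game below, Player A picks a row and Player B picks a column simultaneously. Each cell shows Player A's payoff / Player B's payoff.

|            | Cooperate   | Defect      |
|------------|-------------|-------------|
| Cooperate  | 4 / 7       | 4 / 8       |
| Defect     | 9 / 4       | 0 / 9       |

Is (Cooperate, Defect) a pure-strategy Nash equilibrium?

Holding Player B at Defect: Player A gets 4 from Cooperate, versus 0 from Defect. No profitable deviation for Player A.
Holding Player A at Cooperate: Player B gets 8 from Defect, versus 7 from Cooperate. No profitable deviation for Player B either.

Yes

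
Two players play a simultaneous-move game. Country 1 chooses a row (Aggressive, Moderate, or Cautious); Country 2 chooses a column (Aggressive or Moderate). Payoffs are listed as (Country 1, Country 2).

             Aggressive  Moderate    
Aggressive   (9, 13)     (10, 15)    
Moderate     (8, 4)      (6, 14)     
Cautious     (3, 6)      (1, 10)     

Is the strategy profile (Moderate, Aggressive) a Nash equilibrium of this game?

Holding Country 2 at Aggressive: Country 1 gets 8 from Moderate but could get 9 by switching to Aggressive. Country 1 has a profitable deviation.

No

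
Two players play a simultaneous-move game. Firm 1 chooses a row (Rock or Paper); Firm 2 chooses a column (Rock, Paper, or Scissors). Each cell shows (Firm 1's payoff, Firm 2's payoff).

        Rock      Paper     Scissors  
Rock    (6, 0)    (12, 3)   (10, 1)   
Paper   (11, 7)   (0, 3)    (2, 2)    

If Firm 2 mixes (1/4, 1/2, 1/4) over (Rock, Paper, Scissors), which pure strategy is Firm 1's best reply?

Rock

Firm 1's best reply maximizes expected payoff against the mix.
Rock: (1/4)·6 + (1/2)·12 + (1/4)·10 = 10
Paper: (1/4)·11 + (1/2)·0 + (1/4)·2 = 13/4
Highest expected payoff is 10, from Rock.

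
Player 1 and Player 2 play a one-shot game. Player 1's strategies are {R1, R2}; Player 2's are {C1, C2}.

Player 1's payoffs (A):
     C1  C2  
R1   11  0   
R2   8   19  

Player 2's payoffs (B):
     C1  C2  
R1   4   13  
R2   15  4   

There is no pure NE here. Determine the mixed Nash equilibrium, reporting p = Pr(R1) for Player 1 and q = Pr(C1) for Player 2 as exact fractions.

Each player's mixing probability is pinned down by making the *other* player indifferent.
Player 2 indifferent between C1 and C2: p·4 + (1−p)·15 = p·13 + (1−p)·4 ⟹ 15 + (-11)p = 4 + 9p ⟹ p = 11/20.
Player 1 indifferent between R1 and R2: q·11 + (1−q)·0 = q·8 + (1−q)·19 ⟹ 0 + 11q = 19 + (-11)q ⟹ q = 19/22.

p = 11/20, q = 19/22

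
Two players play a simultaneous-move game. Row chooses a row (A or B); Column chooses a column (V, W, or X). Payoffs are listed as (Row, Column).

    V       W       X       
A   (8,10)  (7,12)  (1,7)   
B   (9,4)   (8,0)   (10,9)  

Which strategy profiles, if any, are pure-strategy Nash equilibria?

A profile is a Nash equilibrium when each player is best-responding to the other.
Row's best responses — vs V: B (payoff 9); vs W: B (payoff 8); vs X: B (payoff 10).
Column's best responses — vs A: W (payoff 12); vs B: X (payoff 9).
The only mutual best response is (B, X); neither player gains by switching there.

(B, X)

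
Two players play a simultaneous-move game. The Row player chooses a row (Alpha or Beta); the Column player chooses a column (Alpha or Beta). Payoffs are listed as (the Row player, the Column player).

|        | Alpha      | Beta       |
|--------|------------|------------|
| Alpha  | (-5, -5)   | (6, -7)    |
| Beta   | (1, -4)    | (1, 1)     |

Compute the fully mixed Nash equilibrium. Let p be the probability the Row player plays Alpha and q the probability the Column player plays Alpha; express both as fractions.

Each player's mixing probability is pinned down by making the *other* player indifferent.
The Column player indifferent between Alpha and Beta: p·(-5) + (1−p)·(-4) = p·(-7) + (1−p)·1 ⟹ (-4) + (-1)p = 1 + (-8)p ⟹ p = 5/7.
The Row player indifferent between Alpha and Beta: q·(-5) + (1−q)·6 = q·1 + (1−q)·1 ⟹ 6 + (-11)q = 1 + 0q ⟹ q = 5/11.

p = 5/7, q = 5/11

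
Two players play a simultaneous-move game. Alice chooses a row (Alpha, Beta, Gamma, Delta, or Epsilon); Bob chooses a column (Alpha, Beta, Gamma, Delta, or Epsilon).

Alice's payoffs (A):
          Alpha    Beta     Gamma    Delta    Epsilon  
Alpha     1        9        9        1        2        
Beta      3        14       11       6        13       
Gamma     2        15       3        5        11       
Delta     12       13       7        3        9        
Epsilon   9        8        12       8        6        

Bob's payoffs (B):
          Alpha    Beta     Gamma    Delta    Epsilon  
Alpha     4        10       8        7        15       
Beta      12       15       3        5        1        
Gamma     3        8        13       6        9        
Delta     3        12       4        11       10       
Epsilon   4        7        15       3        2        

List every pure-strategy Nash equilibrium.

Find each player's best response to every opponent strategy; NE are the intersections.
Alice's best responses — vs Alpha: Delta (payoff 12); vs Beta: Gamma (payoff 15); vs Gamma: Epsilon (payoff 12); vs Delta: Epsilon (payoff 8); vs Epsilon: Beta (payoff 13).
Bob's best responses — vs Alpha: Epsilon (payoff 15); vs Beta: Beta (payoff 15); vs Gamma: Gamma (payoff 13); vs Delta: Beta (payoff 12); vs Epsilon: Gamma (payoff 15).
The only mutual best response is (Epsilon, Gamma); neither player gains by switching there.

(Epsilon, Gamma)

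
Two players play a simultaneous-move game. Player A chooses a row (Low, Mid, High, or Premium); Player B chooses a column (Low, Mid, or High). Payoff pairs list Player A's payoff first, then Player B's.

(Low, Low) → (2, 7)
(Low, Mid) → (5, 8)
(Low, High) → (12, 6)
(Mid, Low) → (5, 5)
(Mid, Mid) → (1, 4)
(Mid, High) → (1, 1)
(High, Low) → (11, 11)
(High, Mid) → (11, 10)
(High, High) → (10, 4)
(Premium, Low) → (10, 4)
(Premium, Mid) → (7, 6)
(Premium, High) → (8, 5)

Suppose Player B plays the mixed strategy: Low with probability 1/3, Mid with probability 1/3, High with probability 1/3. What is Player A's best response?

High

Compute Player A's expected payoff from each pure strategy against the given mix.
Low: (1/3)·2 + (1/3)·5 + (1/3)·12 = 19/3
Mid: (1/3)·5 + (1/3)·1 + (1/3)·1 = 7/3
High: (1/3)·11 + (1/3)·11 + (1/3)·10 = 32/3
Premium: (1/3)·10 + (1/3)·7 + (1/3)·8 = 25/3
Highest expected payoff is 32/3, from High.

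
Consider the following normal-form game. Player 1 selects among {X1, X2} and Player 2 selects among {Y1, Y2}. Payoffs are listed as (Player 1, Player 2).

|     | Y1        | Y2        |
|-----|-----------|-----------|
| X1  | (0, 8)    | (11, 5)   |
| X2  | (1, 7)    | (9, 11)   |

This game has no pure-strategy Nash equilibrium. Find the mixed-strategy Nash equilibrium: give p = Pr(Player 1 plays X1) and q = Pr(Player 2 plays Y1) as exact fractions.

In a mixed NE each player is indifferent between their pure strategies, so the opponent's mix sets the indifference.
Player 2 indifferent between Y1 and Y2: p·8 + (1−p)·7 = p·5 + (1−p)·11 ⟹ 7 + 1p = 11 + (-6)p ⟹ p = 4/7.
Player 1 indifferent between X1 and X2: q·0 + (1−q)·11 = q·1 + (1−q)·9 ⟹ 11 + (-11)q = 9 + (-8)q ⟹ q = 2/3.

p = 4/7, q = 2/3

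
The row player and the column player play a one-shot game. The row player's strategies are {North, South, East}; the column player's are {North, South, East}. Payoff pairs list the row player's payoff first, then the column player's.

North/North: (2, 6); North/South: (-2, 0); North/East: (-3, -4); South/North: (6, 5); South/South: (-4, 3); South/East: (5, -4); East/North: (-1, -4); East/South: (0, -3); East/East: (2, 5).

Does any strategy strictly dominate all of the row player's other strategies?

A strategy is strictly dominant if it gives the row player a strictly higher payoff than every other strategy, against every choice by the opponent.
North is not dominant: against North, South gives 6 > 2.
South is not dominant: against South, North gives -2 > -4.
East is not dominant: against North, North gives 2 > -1.
No single strategy is best against every opponent action.

None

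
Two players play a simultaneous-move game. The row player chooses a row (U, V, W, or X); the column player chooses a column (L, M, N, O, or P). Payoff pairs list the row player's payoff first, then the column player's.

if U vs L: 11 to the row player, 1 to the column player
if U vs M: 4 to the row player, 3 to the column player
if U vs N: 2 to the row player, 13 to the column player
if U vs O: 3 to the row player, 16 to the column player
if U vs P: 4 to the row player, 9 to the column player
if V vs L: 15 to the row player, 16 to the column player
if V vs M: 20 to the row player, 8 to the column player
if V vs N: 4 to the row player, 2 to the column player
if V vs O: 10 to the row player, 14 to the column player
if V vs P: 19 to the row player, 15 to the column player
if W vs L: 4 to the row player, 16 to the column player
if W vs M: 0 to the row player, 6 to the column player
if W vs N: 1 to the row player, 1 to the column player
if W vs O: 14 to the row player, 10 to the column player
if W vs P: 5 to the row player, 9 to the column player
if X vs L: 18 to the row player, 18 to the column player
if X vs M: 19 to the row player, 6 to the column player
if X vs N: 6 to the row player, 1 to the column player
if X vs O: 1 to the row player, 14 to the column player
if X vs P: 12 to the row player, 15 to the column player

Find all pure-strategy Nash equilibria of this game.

Find each player's best response to every opponent strategy; NE are the intersections.
The row player's best responses — vs L: X (payoff 18); vs M: V (payoff 20); vs N: X (payoff 6); vs O: W (payoff 14); vs P: V (payoff 19).
The column player's best responses — vs U: O (payoff 16); vs V: L (payoff 16); vs W: L (payoff 16); vs X: L (payoff 18).
The only mutual best response is (X, L); neither player gains by switching there.

(X, L)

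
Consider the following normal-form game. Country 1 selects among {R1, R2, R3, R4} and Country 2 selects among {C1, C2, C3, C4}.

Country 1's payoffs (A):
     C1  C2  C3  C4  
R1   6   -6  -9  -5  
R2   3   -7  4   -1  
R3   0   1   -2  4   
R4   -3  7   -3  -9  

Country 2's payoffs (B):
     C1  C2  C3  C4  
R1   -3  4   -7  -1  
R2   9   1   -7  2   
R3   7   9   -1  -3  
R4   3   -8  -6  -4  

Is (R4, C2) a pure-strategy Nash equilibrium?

No

Holding Country 2 at C2: Country 1 gets 7 from R4, versus -6 from R1, -7 from R2, 1 from R3. No profitable deviation for Country 1.
Holding Country 1 at R4: Country 2 gets -8 from C2 but could get 3 by switching to C1. Country 2 has a profitable deviation.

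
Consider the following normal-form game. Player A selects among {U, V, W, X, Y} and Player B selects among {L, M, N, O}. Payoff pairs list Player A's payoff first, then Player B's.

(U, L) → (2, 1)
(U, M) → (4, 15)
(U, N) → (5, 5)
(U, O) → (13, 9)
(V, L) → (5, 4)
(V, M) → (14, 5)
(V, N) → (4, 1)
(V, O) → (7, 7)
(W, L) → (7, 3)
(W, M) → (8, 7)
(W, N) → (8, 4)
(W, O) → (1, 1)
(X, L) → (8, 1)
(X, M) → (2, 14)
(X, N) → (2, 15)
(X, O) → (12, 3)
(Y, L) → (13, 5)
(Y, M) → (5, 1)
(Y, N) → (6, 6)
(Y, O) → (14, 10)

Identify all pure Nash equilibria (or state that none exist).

(Y, O)

Find each player's best response to every opponent strategy; NE are the intersections.
Player A's best responses — vs L: Y (payoff 13); vs M: V (payoff 14); vs N: W (payoff 8); vs O: Y (payoff 14).
Player B's best responses — vs U: M (payoff 15); vs V: O (payoff 7); vs W: M (payoff 7); vs X: N (payoff 15); vs Y: O (payoff 10).
The only mutual best response is (Y, O); neither player gains by switching there.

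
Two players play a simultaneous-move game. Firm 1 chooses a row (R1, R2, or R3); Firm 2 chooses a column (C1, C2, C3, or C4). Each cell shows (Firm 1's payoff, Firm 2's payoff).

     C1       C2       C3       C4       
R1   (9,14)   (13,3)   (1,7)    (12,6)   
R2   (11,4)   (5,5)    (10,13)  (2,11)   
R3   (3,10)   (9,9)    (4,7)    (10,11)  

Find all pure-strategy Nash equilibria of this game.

(R2, C3)

Check mutual best responses: a cell is a NE iff neither player can gain by unilaterally deviating.
Firm 1's best responses — vs C1: R2 (payoff 11); vs C2: R1 (payoff 13); vs C3: R2 (payoff 10); vs C4: R1 (payoff 12).
Firm 2's best responses — vs R1: C1 (payoff 14); vs R2: C3 (payoff 13); vs R3: C4 (payoff 11).
The only mutual best response is (R2, C3); neither player gains by switching there.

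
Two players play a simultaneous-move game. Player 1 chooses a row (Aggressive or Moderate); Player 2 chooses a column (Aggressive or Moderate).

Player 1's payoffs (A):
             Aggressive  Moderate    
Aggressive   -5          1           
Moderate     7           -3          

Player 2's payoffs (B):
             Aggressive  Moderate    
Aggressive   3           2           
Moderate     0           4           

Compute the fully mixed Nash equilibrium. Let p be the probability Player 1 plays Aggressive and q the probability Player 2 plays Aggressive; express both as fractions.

p = 4/5, q = 1/4

Each player's mixing probability is pinned down by making the *other* player indifferent.
Player 2 indifferent between Aggressive and Moderate: p·3 + (1−p)·0 = p·2 + (1−p)·4 ⟹ 0 + 3p = 4 + (-2)p ⟹ p = 4/5.
Player 1 indifferent between Aggressive and Moderate: q·(-5) + (1−q)·1 = q·7 + (1−q)·(-3) ⟹ 1 + (-6)q = (-3) + 10q ⟹ q = 1/4.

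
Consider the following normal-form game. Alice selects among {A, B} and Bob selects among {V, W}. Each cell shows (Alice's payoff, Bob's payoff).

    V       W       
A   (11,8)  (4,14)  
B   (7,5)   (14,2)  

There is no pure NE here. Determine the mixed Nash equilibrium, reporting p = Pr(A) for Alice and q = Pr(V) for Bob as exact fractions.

In a mixed NE each player is indifferent between their pure strategies, so the opponent's mix sets the indifference.
Bob indifferent between V and W: p·8 + (1−p)·5 = p·14 + (1−p)·2 ⟹ 5 + 3p = 2 + 12p ⟹ p = 1/3.
Alice indifferent between A and B: q·11 + (1−q)·4 = q·7 + (1−q)·14 ⟹ 4 + 7q = 14 + (-7)q ⟹ q = 5/7.

p = 1/3, q = 5/7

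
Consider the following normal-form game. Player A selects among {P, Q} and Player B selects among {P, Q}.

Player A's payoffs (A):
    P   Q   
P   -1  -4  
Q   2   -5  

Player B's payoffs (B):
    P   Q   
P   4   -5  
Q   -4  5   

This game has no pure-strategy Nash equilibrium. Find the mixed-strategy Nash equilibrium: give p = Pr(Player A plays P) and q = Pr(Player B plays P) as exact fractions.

p = 1/2, q = 1/4

In a mixed NE each player is indifferent between their pure strategies, so the opponent's mix sets the indifference.
Player B indifferent between P and Q: p·4 + (1−p)·(-4) = p·(-5) + (1−p)·5 ⟹ (-4) + 8p = 5 + (-10)p ⟹ p = 1/2.
Player A indifferent between P and Q: q·(-1) + (1−q)·(-4) = q·2 + (1−q)·(-5) ⟹ (-4) + 3q = (-5) + 7q ⟹ q = 1/4.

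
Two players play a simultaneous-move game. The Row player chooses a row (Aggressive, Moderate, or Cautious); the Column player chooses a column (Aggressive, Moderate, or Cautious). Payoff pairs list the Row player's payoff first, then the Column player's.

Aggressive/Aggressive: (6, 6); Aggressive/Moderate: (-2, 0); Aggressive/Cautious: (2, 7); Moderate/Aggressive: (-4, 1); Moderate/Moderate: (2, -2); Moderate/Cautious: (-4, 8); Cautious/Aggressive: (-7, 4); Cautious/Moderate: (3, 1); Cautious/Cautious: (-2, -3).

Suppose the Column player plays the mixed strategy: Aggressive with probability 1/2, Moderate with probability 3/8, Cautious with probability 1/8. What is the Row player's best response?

Compute the Row player's expected payoff from each pure strategy against the given mix.
Aggressive: (1/2)·6 + (3/8)·(-2) + (1/8)·2 = 5/2
Moderate: (1/2)·(-4) + (3/8)·2 + (1/8)·(-4) = -7/4
Cautious: (1/2)·(-7) + (3/8)·3 + (1/8)·(-2) = -21/8
Highest expected payoff is 5/2, from Aggressive.

Aggressive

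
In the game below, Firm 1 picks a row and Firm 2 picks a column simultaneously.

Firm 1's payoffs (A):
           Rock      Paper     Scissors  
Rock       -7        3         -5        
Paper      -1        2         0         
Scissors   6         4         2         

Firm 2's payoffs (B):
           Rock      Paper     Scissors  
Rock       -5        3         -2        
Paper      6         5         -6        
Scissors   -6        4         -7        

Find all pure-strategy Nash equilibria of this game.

A profile is a Nash equilibrium when each player is best-responding to the other.
Firm 1's best responses — vs Rock: Scissors (payoff 6); vs Paper: Scissors (payoff 4); vs Scissors: Scissors (payoff 2).
Firm 2's best responses — vs Rock: Paper (payoff 3); vs Paper: Rock (payoff 6); vs Scissors: Paper (payoff 4).
The only mutual best response is (Scissors, Paper); neither player gains by switching there.

(Scissors, Paper)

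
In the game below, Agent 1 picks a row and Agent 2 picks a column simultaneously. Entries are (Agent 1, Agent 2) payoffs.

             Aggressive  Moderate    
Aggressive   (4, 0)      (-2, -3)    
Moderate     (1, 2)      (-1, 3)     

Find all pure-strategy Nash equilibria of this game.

(Aggressive, Aggressive) and (Moderate, Moderate)

Find each player's best response to every opponent strategy; NE are the intersections.
Agent 1's best responses — vs Aggressive: Aggressive (payoff 4); vs Moderate: Moderate (payoff -1).
Agent 2's best responses — vs Aggressive: Aggressive (payoff 0); vs Moderate: Moderate (payoff 3).
Mutual best responses occur at (Aggressive, Aggressive) and (Moderate, Moderate); at each, neither player gains by switching.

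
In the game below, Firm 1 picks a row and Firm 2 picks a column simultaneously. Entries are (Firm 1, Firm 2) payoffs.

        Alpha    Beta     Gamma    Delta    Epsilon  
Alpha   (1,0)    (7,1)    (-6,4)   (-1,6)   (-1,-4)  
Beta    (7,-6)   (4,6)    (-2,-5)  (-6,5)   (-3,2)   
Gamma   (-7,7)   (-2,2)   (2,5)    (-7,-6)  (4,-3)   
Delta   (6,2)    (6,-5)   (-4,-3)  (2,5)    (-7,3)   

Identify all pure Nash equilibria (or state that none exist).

(Delta, Delta)

Check mutual best responses: a cell is a NE iff neither player can gain by unilaterally deviating.
Firm 1's best responses — vs Alpha: Beta (payoff 7); vs Beta: Alpha (payoff 7); vs Gamma: Gamma (payoff 2); vs Delta: Delta (payoff 2); vs Epsilon: Gamma (payoff 4).
Firm 2's best responses — vs Alpha: Delta (payoff 6); vs Beta: Beta (payoff 6); vs Gamma: Alpha (payoff 7); vs Delta: Delta (payoff 5).
The only mutual best response is (Delta, Delta); neither player gains by switching there.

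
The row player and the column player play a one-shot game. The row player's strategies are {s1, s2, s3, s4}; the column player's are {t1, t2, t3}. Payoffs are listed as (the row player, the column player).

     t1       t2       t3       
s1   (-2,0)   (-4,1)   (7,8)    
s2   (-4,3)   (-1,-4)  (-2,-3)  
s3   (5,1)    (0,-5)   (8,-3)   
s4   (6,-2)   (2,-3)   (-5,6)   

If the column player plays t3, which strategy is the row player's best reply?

With the column player fixed at t3, the row player's payoffs are: s1 → 7, s2 → -2, s3 → 8, s4 → -5.
The maximum is 8, achieved by s3.

s3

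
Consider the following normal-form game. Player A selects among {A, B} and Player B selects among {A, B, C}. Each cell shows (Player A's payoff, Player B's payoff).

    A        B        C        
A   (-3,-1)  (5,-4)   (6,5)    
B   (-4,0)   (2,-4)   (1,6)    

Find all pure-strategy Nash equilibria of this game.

(A, C)

Find each player's best response to every opponent strategy; NE are the intersections.
Player A's best responses — vs A: A (payoff -3); vs B: A (payoff 5); vs C: A (payoff 6).
Player B's best responses — vs A: C (payoff 5); vs B: C (payoff 6).
The only mutual best response is (A, C); neither player gains by switching there.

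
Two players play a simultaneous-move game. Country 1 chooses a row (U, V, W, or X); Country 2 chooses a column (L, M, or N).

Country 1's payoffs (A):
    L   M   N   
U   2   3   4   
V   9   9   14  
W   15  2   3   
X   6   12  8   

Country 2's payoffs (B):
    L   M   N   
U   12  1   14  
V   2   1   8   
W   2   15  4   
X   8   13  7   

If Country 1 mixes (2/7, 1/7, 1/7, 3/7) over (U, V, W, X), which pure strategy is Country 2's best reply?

Country 2's best reply maximizes expected payoff against the mix.
L: (2/7)·12 + (1/7)·2 + (1/7)·2 + (3/7)·8 = 52/7
M: (2/7)·1 + (1/7)·1 + (1/7)·15 + (3/7)·13 = 57/7
N: (2/7)·14 + (1/7)·8 + (1/7)·4 + (3/7)·7 = 61/7
Highest expected payoff is 61/7, from N.

N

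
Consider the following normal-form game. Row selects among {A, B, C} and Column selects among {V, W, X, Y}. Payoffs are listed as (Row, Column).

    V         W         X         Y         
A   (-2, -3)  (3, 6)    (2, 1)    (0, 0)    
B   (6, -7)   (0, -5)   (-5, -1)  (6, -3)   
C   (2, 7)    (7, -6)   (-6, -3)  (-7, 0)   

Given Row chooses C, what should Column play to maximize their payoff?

With Row fixed at C, Column's payoffs are: V → 7, W → -6, X → -3, Y → 0.
The maximum is 7, achieved by V.

V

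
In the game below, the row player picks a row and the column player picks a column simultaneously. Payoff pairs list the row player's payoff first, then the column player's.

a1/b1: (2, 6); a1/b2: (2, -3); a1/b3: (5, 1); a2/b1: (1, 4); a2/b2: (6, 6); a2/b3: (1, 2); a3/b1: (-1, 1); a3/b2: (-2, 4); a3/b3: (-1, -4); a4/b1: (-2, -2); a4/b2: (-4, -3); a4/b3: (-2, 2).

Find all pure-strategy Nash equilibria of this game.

(a1, b1) and (a2, b2)

A profile is a Nash equilibrium when each player is best-responding to the other.
The row player's best responses — vs b1: a1 (payoff 2); vs b2: a2 (payoff 6); vs b3: a1 (payoff 5).
The column player's best responses — vs a1: b1 (payoff 6); vs a2: b2 (payoff 6); vs a3: b2 (payoff 4); vs a4: b3 (payoff 2).
Mutual best responses occur at (a1, b1) and (a2, b2); at each, neither player gains by switching.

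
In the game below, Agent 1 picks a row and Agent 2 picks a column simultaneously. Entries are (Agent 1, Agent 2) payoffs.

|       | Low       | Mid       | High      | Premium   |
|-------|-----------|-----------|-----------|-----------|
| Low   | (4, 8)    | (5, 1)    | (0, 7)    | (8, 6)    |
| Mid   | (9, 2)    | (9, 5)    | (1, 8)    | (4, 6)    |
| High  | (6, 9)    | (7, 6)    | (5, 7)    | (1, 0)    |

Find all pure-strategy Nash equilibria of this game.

Check mutual best responses: a cell is a NE iff neither player can gain by unilaterally deviating.
Agent 1's best responses — vs Low: Mid (payoff 9); vs Mid: Mid (payoff 9); vs High: High (payoff 5); vs Premium: Low (payoff 8).
Agent 2's best responses — vs Low: Low (payoff 8); vs Mid: High (payoff 8); vs High: Low (payoff 9).
No cell has both players best-responding. For instance, Agent 1's best reply to Mid is Mid, but against Mid Agent 2 prefers High over Mid.

There is no pure-strategy Nash equilibrium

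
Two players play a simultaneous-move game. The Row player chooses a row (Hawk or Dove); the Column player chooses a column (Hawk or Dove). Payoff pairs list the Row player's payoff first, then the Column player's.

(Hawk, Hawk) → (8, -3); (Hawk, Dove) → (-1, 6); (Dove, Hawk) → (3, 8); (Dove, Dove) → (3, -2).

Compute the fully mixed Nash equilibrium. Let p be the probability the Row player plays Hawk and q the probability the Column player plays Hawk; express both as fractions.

p = 10/19, q = 4/9

In a mixed NE each player is indifferent between their pure strategies, so the opponent's mix sets the indifference.
The Column player indifferent between Hawk and Dove: p·(-3) + (1−p)·8 = p·6 + (1−p)·(-2) ⟹ 8 + (-11)p = (-2) + 8p ⟹ p = 10/19.
The Row player indifferent between Hawk and Dove: q·8 + (1−q)·(-1) = q·3 + (1−q)·3 ⟹ (-1) + 9q = 3 + 0q ⟹ q = 4/9.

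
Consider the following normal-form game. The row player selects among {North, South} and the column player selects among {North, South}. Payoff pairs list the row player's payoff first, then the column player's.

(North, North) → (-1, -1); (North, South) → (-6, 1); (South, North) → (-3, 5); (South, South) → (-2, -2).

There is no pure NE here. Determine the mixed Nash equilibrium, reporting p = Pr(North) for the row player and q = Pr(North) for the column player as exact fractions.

Each player's mixing probability is pinned down by making the *other* player indifferent.
The column player indifferent between North and South: p·(-1) + (1−p)·5 = p·1 + (1−p)·(-2) ⟹ 5 + (-6)p = (-2) + 3p ⟹ p = 7/9.
The row player indifferent between North and South: q·(-1) + (1−q)·(-6) = q·(-3) + (1−q)·(-2) ⟹ (-6) + 5q = (-2) + (-1)q ⟹ q = 2/3.

p = 7/9, q = 2/3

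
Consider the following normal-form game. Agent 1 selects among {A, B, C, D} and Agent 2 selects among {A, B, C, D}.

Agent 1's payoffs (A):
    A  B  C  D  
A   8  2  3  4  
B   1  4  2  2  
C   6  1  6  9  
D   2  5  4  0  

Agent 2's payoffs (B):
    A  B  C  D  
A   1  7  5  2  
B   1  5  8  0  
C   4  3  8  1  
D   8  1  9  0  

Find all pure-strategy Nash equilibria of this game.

(C, C)

Check mutual best responses: a cell is a NE iff neither player can gain by unilaterally deviating.
Agent 1's best responses — vs A: A (payoff 8); vs B: D (payoff 5); vs C: C (payoff 6); vs D: C (payoff 9).
Agent 2's best responses — vs A: B (payoff 7); vs B: C (payoff 8); vs C: C (payoff 8); vs D: C (payoff 9).
The only mutual best response is (C, C); neither player gains by switching there.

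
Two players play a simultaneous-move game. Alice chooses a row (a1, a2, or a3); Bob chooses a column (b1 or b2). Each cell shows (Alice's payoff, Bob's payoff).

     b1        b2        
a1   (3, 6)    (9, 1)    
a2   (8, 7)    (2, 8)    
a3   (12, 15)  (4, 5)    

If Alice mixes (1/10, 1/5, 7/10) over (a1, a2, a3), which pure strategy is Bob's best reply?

b1

Compute Bob's expected payoff from each pure strategy against the given mix.
b1: (1/10)·6 + (1/5)·7 + (7/10)·15 = 25/2
b2: (1/10)·1 + (1/5)·8 + (7/10)·5 = 26/5
Highest expected payoff is 25/2, from b1.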